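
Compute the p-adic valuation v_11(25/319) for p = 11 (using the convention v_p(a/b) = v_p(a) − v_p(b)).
v_11(25/319) = -1

Factor powers of 11 from the numerator and denominator of the reduced fraction: 25 = 11^0 · 25 and 319 = 11^1 · 29. Apply v_p(a/b) = v_p(a) − v_p(b): v_11(25/319) = 0 − 1 = -1.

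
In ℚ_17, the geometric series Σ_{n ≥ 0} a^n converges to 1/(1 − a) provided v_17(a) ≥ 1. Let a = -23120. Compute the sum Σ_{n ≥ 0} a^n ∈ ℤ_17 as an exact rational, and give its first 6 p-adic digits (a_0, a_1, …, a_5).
Σ a^n = 1/(1 − a) = 1/23121;  first 6 digits = (1, 0, 5, 12, 7, 2)

v_17(a) = 2 ≥ 1, so the series converges in ℤ_17 to 1/(1 − a) = 1/(1 − (-23120)) = 1/23121. Expand this rational in ℤ_17: compute digits iteratively via d_i = x_i mod 17, x_{i+1} = (x_i − d_i)/17. The first 6 digits are (1, 0, 5, 12, 7, 2).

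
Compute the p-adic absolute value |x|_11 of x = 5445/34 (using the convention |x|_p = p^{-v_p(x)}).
|5445/34|_11 = 1/121

Step 1 — compute v_11(x) by factoring powers of 11 out of the numerator and denominator: v_11(5445/34) = 2. Step 2 — apply |x|_p = p^{-v_p(x)} = 11^{-2} = 1/121.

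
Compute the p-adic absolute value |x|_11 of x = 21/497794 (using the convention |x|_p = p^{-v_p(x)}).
|21/497794|_11 = 14641

Step 1 — compute v_11(x) by factoring powers of 11 out of the numerator and denominator: v_11(21/497794) = -4. Step 2 — apply |x|_p = p^{-v_p(x)} = 11^{4} = 14641.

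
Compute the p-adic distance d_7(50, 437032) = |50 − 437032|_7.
d_7(50, 437032) = 1/16807

Step 1 — x − y = 50 − 437032 = -436982. Step 2 — v_7(-436982) = 5 (factor: -436982 = −(7^5 · 26); the sign does not affect v_p). Step 3 — |x − y|_7 = 7^{-5} = 1/16807.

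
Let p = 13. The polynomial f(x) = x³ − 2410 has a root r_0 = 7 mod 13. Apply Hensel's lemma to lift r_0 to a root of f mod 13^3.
r_2 = 397 (mod 2197)

Hensel: r_{i+1} = r_i − f(r_i)/f′(r_i) mod 13^{i+2}, where f′(x) = 3x². Iterate:
  r_0 = 7 (mod 13)
  r_1 = 59 (mod 169)
  r_2 = 397 (mod 2197)
Final: r = 397 with f(r) ≡ 0 mod 13^3.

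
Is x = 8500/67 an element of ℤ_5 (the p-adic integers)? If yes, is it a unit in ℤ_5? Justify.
x ∈ ℤ_5 but not a unit; v_5(x) = 3 > 0

ℤ_5 = {x ∈ ℚ_5 : v_5(x) ≥ 0} and ℤ_5^× = {x ∈ ℤ_5 : v_5(x) = 0}. Here v_5(8500/67) = v_5(num) − v_5(den) = 3; compare against these criteria.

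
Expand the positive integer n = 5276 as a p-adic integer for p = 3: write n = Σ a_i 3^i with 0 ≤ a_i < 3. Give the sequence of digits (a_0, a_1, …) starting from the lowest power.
(a_0, a_1, …) = (2, 0, 1, 0, 2, 0, 1, 2)

Repeated division by 3 gives the digits low-to-high: 5276 = 2 + 1·3^2 + 2·3^4 + 1·3^6 + 2·3^7. Digit sequence: (2, 0, 1, 0, 2, 0, 1, 2).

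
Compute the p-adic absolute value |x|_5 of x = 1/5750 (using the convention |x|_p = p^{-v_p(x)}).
|1/5750|_5 = 125

Step 1 — compute v_5(x) by factoring powers of 5 out of the numerator and denominator: v_5(1/5750) = -3. Step 2 — apply |x|_p = p^{-v_p(x)} = 5^{3} = 125.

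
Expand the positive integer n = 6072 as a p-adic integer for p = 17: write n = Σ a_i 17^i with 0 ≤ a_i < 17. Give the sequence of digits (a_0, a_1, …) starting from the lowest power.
(a_0, a_1, …) = (3, 0, 4, 1)

Repeated division by 17 gives the digits low-to-high: 6072 = 3 + 4·17^2 + 1·17^3. Digit sequence: (3, 0, 4, 1).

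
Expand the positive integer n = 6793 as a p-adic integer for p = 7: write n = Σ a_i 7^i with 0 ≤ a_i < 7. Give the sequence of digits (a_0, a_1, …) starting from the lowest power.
(a_0, a_1, …) = (3, 4, 5, 5, 2)

Repeated division by 7 gives the digits low-to-high: 6793 = 3 + 4·7^1 + 5·7^2 + 5·7^3 + 2·7^4. Digit sequence: (3, 4, 5, 5, 2).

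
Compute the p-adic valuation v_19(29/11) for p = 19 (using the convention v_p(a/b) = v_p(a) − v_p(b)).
v_19(29/11) = 0

Factor powers of 19 from the numerator and denominator of the reduced fraction: 29 = 19^0 · 29 and 11 = 19^0 · 11. Apply v_p(a/b) = v_p(a) − v_p(b): v_19(29/11) = 0 − 0 = 0.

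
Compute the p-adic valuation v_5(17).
v_5(17) = 0

v_5(n) is the largest exponent k such that 5^k divides n. Factor out: 17 = 5^0 · 17. (Sign doesn't affect v_p.) So v_5(17) = 0.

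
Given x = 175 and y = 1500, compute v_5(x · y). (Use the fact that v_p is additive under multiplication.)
v_5(262500) = 5

v_p(x) = 2 (factor: 175 = 5^2 · 7); v_p(y) = 3 (factor: 1500 = 5^3 · 12). Additivity: v_p(xy) = v_p(x) + v_p(y) = 2 + 3 = 5. (Direct check: xy = 262500 = 5^5 · (84).)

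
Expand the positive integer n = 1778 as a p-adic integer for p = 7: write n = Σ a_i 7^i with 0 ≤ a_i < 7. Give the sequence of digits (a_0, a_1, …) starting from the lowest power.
(a_0, a_1, …) = (0, 2, 1, 5)

Repeated division by 7 gives the digits low-to-high: 1778 = 2·7^1 + 1·7^2 + 5·7^3. Digit sequence: (0, 2, 1, 5).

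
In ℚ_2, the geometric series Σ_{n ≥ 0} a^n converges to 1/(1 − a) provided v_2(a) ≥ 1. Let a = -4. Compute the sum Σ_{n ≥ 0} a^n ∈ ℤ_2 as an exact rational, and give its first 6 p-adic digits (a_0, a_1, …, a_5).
Σ a^n = 1/(1 − a) = 1/5;  first 6 digits = (1, 0, 1, 1, 0, 0)

v_2(a) = 2 ≥ 1, so the series converges in ℤ_2 to 1/(1 − a) = 1/(1 − (-4)) = 1/5. Expand this rational in ℤ_2: compute digits iteratively via d_i = x_i mod 2, x_{i+1} = (x_i − d_i)/2. The first 6 digits are (1, 0, 1, 1, 0, 0).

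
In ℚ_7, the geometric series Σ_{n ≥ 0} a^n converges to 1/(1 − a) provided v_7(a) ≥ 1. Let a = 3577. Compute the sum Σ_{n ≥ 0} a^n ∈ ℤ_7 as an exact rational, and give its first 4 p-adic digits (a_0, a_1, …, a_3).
Σ a^n = 1/(1 − a) = -1/3576;  first 4 digits = (1, 0, 3, 3)

v_7(a) = 2 ≥ 1, so the series converges in ℤ_7 to 1/(1 − a) = 1/(1 − 3577) = -1/3576. Expand this rational in ℤ_7: compute digits iteratively via d_i = x_i mod 7, x_{i+1} = (x_i − d_i)/7. The first 4 digits are (1, 0, 3, 3).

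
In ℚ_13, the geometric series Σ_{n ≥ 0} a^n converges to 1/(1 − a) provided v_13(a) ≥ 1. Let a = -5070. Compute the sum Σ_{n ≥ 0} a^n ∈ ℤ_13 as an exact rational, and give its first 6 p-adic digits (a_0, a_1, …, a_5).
Σ a^n = 1/(1 − a) = 1/5071;  first 6 digits = (1, 0, 9, 10, 2, 4)

v_13(a) = 2 ≥ 1, so the series converges in ℤ_13 to 1/(1 − a) = 1/(1 − (-5070)) = 1/5071. Expand this rational in ℤ_13: compute digits iteratively via d_i = x_i mod 13, x_{i+1} = (x_i − d_i)/13. The first 6 digits are (1, 0, 9, 10, 2, 4).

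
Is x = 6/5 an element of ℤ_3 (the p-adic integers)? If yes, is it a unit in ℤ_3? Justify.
x ∈ ℤ_3 but not a unit; v_3(x) = 1 > 0

ℤ_3 = {x ∈ ℚ_3 : v_3(x) ≥ 0} and ℤ_3^× = {x ∈ ℤ_3 : v_3(x) = 0}. Here v_3(6/5) = v_3(num) − v_3(den) = 1; compare against these criteria.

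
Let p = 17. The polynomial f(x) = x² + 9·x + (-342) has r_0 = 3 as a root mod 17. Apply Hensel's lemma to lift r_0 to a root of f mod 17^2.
r_1 = 139 (mod 289)

Hensel: r_{i+1} = r_i − f(r_i)·(f′(r_i))^{-1} mod 17^{i+2}, f′(x) = 2x + 9. Iterate:
  r_0 = 3 (mod 17)
  r_1 = 139 (mod 289)
Final: r = 139 satisfies f(r) ≡ 0 mod 17^2.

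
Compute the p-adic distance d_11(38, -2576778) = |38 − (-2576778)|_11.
d_11(38, -2576778) = 1/161051

Step 1 — x − y = 38 − (-2576778) = 2576816. Step 2 — v_11(2576816) = 5 (factor: 2576816 = (11^5 · 16); the sign does not affect v_p). Step 3 — |x − y|_11 = 11^{-5} = 1/161051.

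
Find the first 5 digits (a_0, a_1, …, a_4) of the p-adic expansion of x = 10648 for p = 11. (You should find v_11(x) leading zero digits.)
(a_0, …, a_4) = (0, 0, 0, 8, 0)

v_11(10648) = 3, so a_0 = ... = a_2 = 0. Factor out: x = 11^3 · u with u = 8 a unit in ℤ_11. Expand u iteratively via a_{v+i} = u_i mod 11, u_{i+1} = (u_i − a_{v+i})/11:
  u_0 = 8;  a_3 = 8;  u_1 = (u_0 − 8)/11 = 0
  u_1 = 0;  a_4 = 0;  u_2 = (u_1 − 0)/11 = 0
Digits: (0, 0, 0, 8, 0).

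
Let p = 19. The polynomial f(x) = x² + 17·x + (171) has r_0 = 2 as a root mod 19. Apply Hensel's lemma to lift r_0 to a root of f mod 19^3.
r_2 = 6576 (mod 6859)

Hensel: r_{i+1} = r_i − f(r_i)·(f′(r_i))^{-1} mod 19^{i+2}, f′(x) = 2x + 17. Iterate:
  r_0 = 2 (mod 19)
  r_1 = 78 (mod 361)
  r_2 = 6576 (mod 6859)
Final: r = 6576 satisfies f(r) ≡ 0 mod 19^3.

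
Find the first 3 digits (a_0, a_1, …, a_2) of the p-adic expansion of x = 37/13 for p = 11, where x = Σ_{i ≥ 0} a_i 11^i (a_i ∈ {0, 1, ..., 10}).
(a_0, …, a_2) = (2, 6, 2)

v_11(37/13) = 0 (numerator and denominator both coprime to 11), so x ∈ ℤ_11^×. Compute digits iteratively via a_i = x_i mod 11, x_{i+1} = (x_i − a_i)/11, with x_0 = x:
  x_0 = 37/13;  a_0 = 2;  x_1 = (x_0 − 2)/11 = 1/13
  x_1 = 1/13;  a_1 = 6;  x_2 = (x_1 − 6)/11 = -7/13
  x_2 = -7/13;  a_2 = 2;  x_3 = (x_2 − 2)/11 = -3/13
Digits: (2, 6, 2).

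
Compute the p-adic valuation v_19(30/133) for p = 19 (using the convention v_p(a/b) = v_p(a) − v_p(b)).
v_19(30/133) = -1

Factor powers of 19 from the numerator and denominator of the reduced fraction: 30 = 19^0 · 30 and 133 = 19^1 · 7. Apply v_p(a/b) = v_p(a) − v_p(b): v_19(30/133) = 0 − 1 = -1.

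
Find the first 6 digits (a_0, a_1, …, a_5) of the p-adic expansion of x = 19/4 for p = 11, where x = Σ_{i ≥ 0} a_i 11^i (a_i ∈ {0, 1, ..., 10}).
(a_0, …, a_5) = (2, 3, 8, 2, 8, 2)

v_11(19/4) = 0 (numerator and denominator both coprime to 11), so x ∈ ℤ_11^×. Compute digits iteratively via a_i = x_i mod 11, x_{i+1} = (x_i − a_i)/11, with x_0 = x:
  x_0 = 19/4;  a_0 = 2;  x_1 = (x_0 − 2)/11 = 1/4
  x_1 = 1/4;  a_1 = 3;  x_2 = (x_1 − 3)/11 = -1/4
  x_2 = -1/4;  a_2 = 8;  x_3 = (x_2 − 8)/11 = -3/4
  x_3 = -3/4;  a_3 = 2;  x_4 = (x_3 − 2)/11 = -1/4
  x_4 = -1/4;  a_4 = 8;  x_5 = (x_4 − 8)/11 = -3/4
  x_5 = -3/4;  a_5 = 2;  x_6 = (x_5 − 2)/11 = -1/4
Digits: (2, 3, 8, 2, 8, 2).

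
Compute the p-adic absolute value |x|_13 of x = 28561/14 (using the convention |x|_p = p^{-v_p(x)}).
|28561/14|_13 = 1/28561

Step 1 — compute v_13(x) by factoring powers of 13 out of the numerator and denominator: v_13(28561/14) = 4. Step 2 — apply |x|_p = p^{-v_p(x)} = 13^{-4} = 1/28561.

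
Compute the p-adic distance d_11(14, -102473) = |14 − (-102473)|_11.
d_11(14, -102473) = 1/14641

Step 1 — x − y = 14 − (-102473) = 102487. Step 2 — v_11(102487) = 4 (factor: 102487 = (11^4 · 7); the sign does not affect v_p). Step 3 — |x − y|_11 = 11^{-4} = 1/14641.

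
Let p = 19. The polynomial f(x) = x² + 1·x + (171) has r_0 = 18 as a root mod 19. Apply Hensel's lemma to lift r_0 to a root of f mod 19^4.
r_3 = 125437 (mod 130321)

Hensel: r_{i+1} = r_i − f(r_i)·(f′(r_i))^{-1} mod 19^{i+2}, f′(x) = 2x + 1. Iterate:
  r_0 = 18 (mod 19)
  r_1 = 170 (mod 361)
  r_2 = 1975 (mod 6859)
  r_3 = 125437 (mod 130321)
Final: r = 125437 satisfies f(r) ≡ 0 mod 19^4.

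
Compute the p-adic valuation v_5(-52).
v_5(-52) = 0

v_5(n) is the largest exponent k such that 5^k divides n. Factor out: -52 = -5^0 · 52. (Sign doesn't affect v_p.) So v_5(-52) = 0.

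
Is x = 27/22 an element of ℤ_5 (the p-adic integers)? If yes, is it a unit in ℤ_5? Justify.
x ∈ ℤ_5^× (unit); v_5(x) = 0

ℤ_5 = {x ∈ ℚ_5 : v_5(x) ≥ 0} and ℤ_5^× = {x ∈ ℤ_5 : v_5(x) = 0}. Here v_5(27/22) = v_5(num) − v_5(den) = 0; compare against these criteria.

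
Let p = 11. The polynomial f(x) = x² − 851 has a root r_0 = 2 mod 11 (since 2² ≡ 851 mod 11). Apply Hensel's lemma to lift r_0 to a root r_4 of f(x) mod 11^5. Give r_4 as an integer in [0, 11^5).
r_4 = 77079 (mod 161051)

Hensel's recurrence: r_{i+1} = r_i − f(r_i)·(f′(r_i))^{-1} mod 11^{i+2}, with f′(x) = 2x. Iterate:
  r_0 = 2 (mod 11)
  r_1 = 2 (mod 121)
  r_2 = 1212 (mod 1331)
  r_3 = 3874 (mod 14641)
  r_4 = 77079 (mod 161051)
Final: r_4 = 77079, and one checks f(r_4) ≡ 0 mod 11^5.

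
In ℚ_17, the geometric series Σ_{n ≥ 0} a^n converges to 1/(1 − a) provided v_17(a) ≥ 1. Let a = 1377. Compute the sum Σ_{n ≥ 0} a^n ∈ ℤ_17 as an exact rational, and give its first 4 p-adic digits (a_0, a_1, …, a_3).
Σ a^n = 1/(1 − a) = -1/1376;  first 4 digits = (1, 13, 3, 16)

v_17(a) = 1 ≥ 1, so the series converges in ℤ_17 to 1/(1 − a) = 1/(1 − 1377) = -1/1376. Expand this rational in ℤ_17: compute digits iteratively via d_i = x_i mod 17, x_{i+1} = (x_i − d_i)/17. The first 4 digits are (1, 13, 3, 16).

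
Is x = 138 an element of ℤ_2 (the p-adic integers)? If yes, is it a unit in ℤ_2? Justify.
x ∈ ℤ_2 but not a unit; v_2(x) = 1 > 0

ℤ_2 = {x ∈ ℚ_2 : v_2(x) ≥ 0} and ℤ_2^× = {x ∈ ℤ_2 : v_2(x) = 0}. Here v_2(138) = v_2(num) − v_2(den) = 1; compare against these criteria.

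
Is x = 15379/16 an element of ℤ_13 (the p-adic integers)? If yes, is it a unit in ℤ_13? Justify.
x ∈ ℤ_13 but not a unit; v_13(x) = 3 > 0

ℤ_13 = {x ∈ ℚ_13 : v_13(x) ≥ 0} and ℤ_13^× = {x ∈ ℤ_13 : v_13(x) = 0}. Here v_13(15379/16) = v_13(num) − v_13(den) = 3; compare against these criteria.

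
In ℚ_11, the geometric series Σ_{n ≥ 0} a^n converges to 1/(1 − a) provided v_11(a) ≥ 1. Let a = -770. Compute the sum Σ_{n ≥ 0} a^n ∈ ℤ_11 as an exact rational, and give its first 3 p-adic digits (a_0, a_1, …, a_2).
Σ a^n = 1/(1 − a) = 1/771;  first 3 digits = (1, 7, 9)

v_11(a) = 1 ≥ 1, so the series converges in ℤ_11 to 1/(1 − a) = 1/(1 − (-770)) = 1/771. Expand this rational in ℤ_11: compute digits iteratively via d_i = x_i mod 11, x_{i+1} = (x_i − d_i)/11. The first 3 digits are (1, 7, 9).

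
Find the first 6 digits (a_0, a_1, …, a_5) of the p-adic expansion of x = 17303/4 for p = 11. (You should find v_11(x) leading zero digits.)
(a_0, …, a_5) = (0, 0, 0, 6, 8, 2)

v_11(17303/4) = 3, so a_0 = ... = a_2 = 0. Factor out: x = 11^3 · u with u = 13/4 a unit in ℤ_11. Expand u iteratively via a_{v+i} = u_i mod 11, u_{i+1} = (u_i − a_{v+i})/11:
  u_0 = 13/4;  a_3 = 6;  u_1 = (u_0 − 6)/11 = -1/4
  u_1 = -1/4;  a_4 = 8;  u_2 = (u_1 − 8)/11 = -3/4
  u_2 = -3/4;  a_5 = 2;  u_3 = (u_2 − 2)/11 = -1/4
Digits: (0, 0, 0, 6, 8, 2).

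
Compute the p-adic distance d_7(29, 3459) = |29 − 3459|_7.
d_7(29, 3459) = 1/343

Step 1 — x − y = 29 − 3459 = -3430. Step 2 — v_7(-3430) = 3 (factor: -3430 = −(7^3 · 10); the sign does not affect v_p). Step 3 — |x − y|_7 = 7^{-3} = 1/343.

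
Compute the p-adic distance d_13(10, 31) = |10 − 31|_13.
d_13(10, 31) = 1

Step 1 — x − y = 10 − 31 = -21. Step 2 — v_13(-21) = 0 (factor: -21 = −(13^0 · 21); the sign does not affect v_p). Step 3 — |x − y|_13 = 13^{0} = 1.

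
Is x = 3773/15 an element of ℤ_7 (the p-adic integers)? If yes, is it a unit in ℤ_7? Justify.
x ∈ ℤ_7 but not a unit; v_7(x) = 3 > 0

ℤ_7 = {x ∈ ℚ_7 : v_7(x) ≥ 0} and ℤ_7^× = {x ∈ ℤ_7 : v_7(x) = 0}. Here v_7(3773/15) = v_7(num) − v_7(den) = 3; compare against these criteria.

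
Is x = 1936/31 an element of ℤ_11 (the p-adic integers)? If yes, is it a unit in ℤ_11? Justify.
x ∈ ℤ_11 but not a unit; v_11(x) = 2 > 0

ℤ_11 = {x ∈ ℚ_11 : v_11(x) ≥ 0} and ℤ_11^× = {x ∈ ℤ_11 : v_11(x) = 0}. Here v_11(1936/31) = v_11(num) − v_11(den) = 2; compare against these criteria.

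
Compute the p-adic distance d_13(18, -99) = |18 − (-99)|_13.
d_13(18, -99) = 1/13

Step 1 — x − y = 18 − (-99) = 117. Step 2 — v_13(117) = 1 (factor: 117 = (13^1 · 9); the sign does not affect v_p). Step 3 — |x − y|_13 = 13^{-1} = 1/13.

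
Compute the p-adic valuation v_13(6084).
v_13(6084) = 2

v_13(n) is the largest exponent k such that 13^k divides n. Factor out: 6084 = 13^2 · 36. (Sign doesn't affect v_p.) So v_13(6084) = 2.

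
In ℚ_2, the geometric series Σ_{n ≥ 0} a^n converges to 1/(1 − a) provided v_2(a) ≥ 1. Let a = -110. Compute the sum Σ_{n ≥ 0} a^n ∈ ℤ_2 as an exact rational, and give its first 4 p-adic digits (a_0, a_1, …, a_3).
Σ a^n = 1/(1 − a) = 1/111;  first 4 digits = (1, 1, 1, 1)

v_2(a) = 1 ≥ 1, so the series converges in ℤ_2 to 1/(1 − a) = 1/(1 − (-110)) = 1/111. Expand this rational in ℤ_2: compute digits iteratively via d_i = x_i mod 2, x_{i+1} = (x_i − d_i)/2. The first 4 digits are (1, 1, 1, 1).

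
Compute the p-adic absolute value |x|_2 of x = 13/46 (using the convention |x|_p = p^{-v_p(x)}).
|13/46|_2 = 2

Step 1 — compute v_2(x) by factoring powers of 2 out of the numerator and denominator: v_2(13/46) = -1. Step 2 — apply |x|_p = p^{-v_p(x)} = 2^{1} = 2.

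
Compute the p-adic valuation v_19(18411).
v_19(18411) = 2

v_19(n) is the largest exponent k such that 19^k divides n. Factor out: 18411 = 19^2 · 51. (Sign doesn't affect v_p.) So v_19(18411) = 2.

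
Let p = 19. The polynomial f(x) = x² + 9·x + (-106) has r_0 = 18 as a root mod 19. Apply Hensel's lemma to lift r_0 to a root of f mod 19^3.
r_2 = 2697 (mod 6859)

Hensel: r_{i+1} = r_i − f(r_i)·(f′(r_i))^{-1} mod 19^{i+2}, f′(x) = 2x + 9. Iterate:
  r_0 = 18 (mod 19)
  r_1 = 170 (mod 361)
  r_2 = 2697 (mod 6859)
Final: r = 2697 satisfies f(r) ≡ 0 mod 19^3.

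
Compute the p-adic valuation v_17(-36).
v_17(-36) = 0

v_17(n) is the largest exponent k such that 17^k divides n. Factor out: -36 = -17^0 · 36. (Sign doesn't affect v_p.) So v_17(-36) = 0.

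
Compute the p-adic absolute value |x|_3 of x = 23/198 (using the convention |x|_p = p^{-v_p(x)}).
|23/198|_3 = 9

Step 1 — compute v_3(x) by factoring powers of 3 out of the numerator and denominator: v_3(23/198) = -2. Step 2 — apply |x|_p = p^{-v_p(x)} = 3^{2} = 9.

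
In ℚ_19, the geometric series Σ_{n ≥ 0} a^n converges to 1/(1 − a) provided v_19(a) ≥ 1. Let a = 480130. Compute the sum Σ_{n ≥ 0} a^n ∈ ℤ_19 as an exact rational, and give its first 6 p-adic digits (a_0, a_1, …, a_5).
Σ a^n = 1/(1 − a) = -1/480129;  first 6 digits = (1, 0, 0, 13, 3, 0)

v_19(a) = 3 ≥ 1, so the series converges in ℤ_19 to 1/(1 − a) = 1/(1 − 480130) = -1/480129. Expand this rational in ℤ_19: compute digits iteratively via d_i = x_i mod 19, x_{i+1} = (x_i − d_i)/19. The first 6 digits are (1, 0, 0, 13, 3, 0).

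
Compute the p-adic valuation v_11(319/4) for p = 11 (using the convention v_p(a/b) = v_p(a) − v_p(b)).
v_11(319/4) = 1

Factor powers of 11 from the numerator and denominator of the reduced fraction: 319 = 11^1 · 29 and 4 = 11^0 · 4. Apply v_p(a/b) = v_p(a) − v_p(b): v_11(319/4) = 1 − 0 = 1.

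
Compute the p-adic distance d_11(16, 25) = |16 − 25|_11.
d_11(16, 25) = 1

Step 1 — x − y = 16 − 25 = -9. Step 2 — v_11(-9) = 0 (factor: -9 = −(11^0 · 9); the sign does not affect v_p). Step 3 — |x − y|_11 = 11^{0} = 1.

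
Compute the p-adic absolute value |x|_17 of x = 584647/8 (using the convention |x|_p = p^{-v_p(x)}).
|584647/8|_17 = 1/83521

Step 1 — compute v_17(x) by factoring powers of 17 out of the numerator and denominator: v_17(584647/8) = 4. Step 2 — apply |x|_p = p^{-v_p(x)} = 17^{-4} = 1/83521.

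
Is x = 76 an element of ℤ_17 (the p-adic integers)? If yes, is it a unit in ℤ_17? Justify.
x ∈ ℤ_17^× (unit); v_17(x) = 0

ℤ_17 = {x ∈ ℚ_17 : v_17(x) ≥ 0} and ℤ_17^× = {x ∈ ℤ_17 : v_17(x) = 0}. Here v_17(76) = v_17(num) − v_17(den) = 0; compare against these criteria.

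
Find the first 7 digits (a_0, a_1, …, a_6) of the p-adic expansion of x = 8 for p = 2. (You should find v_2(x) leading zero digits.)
(a_0, …, a_6) = (0, 0, 0, 1, 0, 0, 0)

v_2(8) = 3, so a_0 = ... = a_2 = 0. Factor out: x = 2^3 · u with u = 1 a unit in ℤ_2. Expand u iteratively via a_{v+i} = u_i mod 2, u_{i+1} = (u_i − a_{v+i})/2:
  u_0 = 1;  a_3 = 1;  u_1 = (u_0 − 1)/2 = 0
  u_1 = 0;  a_4 = 0;  u_2 = (u_1 − 0)/2 = 0
  u_2 = 0;  a_5 = 0;  u_3 = (u_2 − 0)/2 = 0
  u_3 = 0;  a_6 = 0;  u_4 = (u_3 − 0)/2 = 0
Digits: (0, 0, 0, 1, 0, 0, 0).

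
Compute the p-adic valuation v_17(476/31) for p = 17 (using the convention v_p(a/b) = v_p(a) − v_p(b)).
v_17(476/31) = 1

Factor powers of 17 from the numerator and denominator of the reduced fraction: 476 = 17^1 · 28 and 31 = 17^0 · 31. Apply v_p(a/b) = v_p(a) − v_p(b): v_17(476/31) = 1 − 0 = 1.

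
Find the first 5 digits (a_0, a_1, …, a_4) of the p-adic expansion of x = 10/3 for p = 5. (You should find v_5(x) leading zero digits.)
(a_0, …, a_4) = (0, 4, 1, 3, 1)

v_5(10/3) = 1, so a_0 = ... = a_0 = 0. Factor out: x = 5^1 · u with u = 2/3 a unit in ℤ_5. Expand u iteratively via a_{v+i} = u_i mod 5, u_{i+1} = (u_i − a_{v+i})/5:
  u_0 = 2/3;  a_1 = 4;  u_1 = (u_0 − 4)/5 = -2/3
  u_1 = -2/3;  a_2 = 1;  u_2 = (u_1 − 1)/5 = -1/3
  u_2 = -1/3;  a_3 = 3;  u_3 = (u_2 − 3)/5 = -2/3
  u_3 = -2/3;  a_4 = 1;  u_4 = (u_3 − 1)/5 = -1/3
Digits: (0, 4, 1, 3, 1).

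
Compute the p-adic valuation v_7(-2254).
v_7(-2254) = 2

v_7(n) is the largest exponent k such that 7^k divides n. Factor out: -2254 = -7^2 · 46. (Sign doesn't affect v_p.) So v_7(-2254) = 2.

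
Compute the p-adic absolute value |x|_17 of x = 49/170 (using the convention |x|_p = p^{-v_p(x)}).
|49/170|_17 = 17

Step 1 — compute v_17(x) by factoring powers of 17 out of the numerator and denominator: v_17(49/170) = -1. Step 2 — apply |x|_p = p^{-v_p(x)} = 17^{1} = 17.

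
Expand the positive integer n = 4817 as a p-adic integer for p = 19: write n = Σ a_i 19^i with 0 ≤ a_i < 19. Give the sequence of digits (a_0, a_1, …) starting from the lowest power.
(a_0, a_1, …) = (10, 6, 13)

Repeated division by 19 gives the digits low-to-high: 4817 = 10 + 6·19^1 + 13·19^2. Digit sequence: (10, 6, 13).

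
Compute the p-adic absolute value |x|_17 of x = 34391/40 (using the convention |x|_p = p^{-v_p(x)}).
|34391/40|_17 = 1/4913

Step 1 — compute v_17(x) by factoring powers of 17 out of the numerator and denominator: v_17(34391/40) = 3. Step 2 — apply |x|_p = p^{-v_p(x)} = 17^{-3} = 1/4913.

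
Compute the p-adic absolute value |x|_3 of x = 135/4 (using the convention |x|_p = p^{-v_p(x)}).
|135/4|_3 = 1/27

Step 1 — compute v_3(x) by factoring powers of 3 out of the numerator and denominator: v_3(135/4) = 3. Step 2 — apply |x|_p = p^{-v_p(x)} = 3^{-3} = 1/27.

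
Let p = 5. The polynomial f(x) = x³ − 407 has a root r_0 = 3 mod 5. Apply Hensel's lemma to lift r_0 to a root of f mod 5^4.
r_3 = 368 (mod 625)

Hensel: r_{i+1} = r_i − f(r_i)/f′(r_i) mod 5^{i+2}, where f′(x) = 3x². Iterate:
  r_0 = 3 (mod 5)
  r_1 = 18 (mod 25)
  r_2 = 118 (mod 125)
  r_3 = 368 (mod 625)
Final: r = 368 with f(r) ≡ 0 mod 5^4.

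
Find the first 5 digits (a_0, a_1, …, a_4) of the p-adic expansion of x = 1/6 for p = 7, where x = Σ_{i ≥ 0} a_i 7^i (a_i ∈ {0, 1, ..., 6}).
(a_0, …, a_4) = (6, 5, 5, 5, 5)

v_7(1/6) = 0 (numerator and denominator both coprime to 7), so x ∈ ℤ_7^×. Compute digits iteratively via a_i = x_i mod 7, x_{i+1} = (x_i − a_i)/7, with x_0 = x:
  x_0 = 1/6;  a_0 = 6;  x_1 = (x_0 − 6)/7 = -5/6
  x_1 = -5/6;  a_1 = 5;  x_2 = (x_1 − 5)/7 = -5/6
  x_2 = -5/6;  a_2 = 5;  x_3 = (x_2 − 5)/7 = -5/6
  x_3 = -5/6;  a_3 = 5;  x_4 = (x_3 − 5)/7 = -5/6
  x_4 = -5/6;  a_4 = 5;  x_5 = (x_4 − 5)/7 = -5/6
Digits: (6, 5, 5, 5, 5).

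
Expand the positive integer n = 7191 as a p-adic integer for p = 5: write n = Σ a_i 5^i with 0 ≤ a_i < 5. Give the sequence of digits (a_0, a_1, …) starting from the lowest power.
(a_0, a_1, …) = (1, 3, 2, 2, 1, 2)

Repeated division by 5 gives the digits low-to-high: 7191 = 1 + 3·5^1 + 2·5^2 + 2·5^3 + 1·5^4 + 2·5^5. Digit sequence: (1, 3, 2, 2, 1, 2).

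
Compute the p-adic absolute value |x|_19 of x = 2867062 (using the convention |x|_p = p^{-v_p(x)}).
|2867062|_19 = 1/130321

Step 1 — compute v_19(x) by factoring powers of 19 out of the numerator and denominator: v_19(2867062) = 4. Step 2 — apply |x|_p = p^{-v_p(x)} = 19^{-4} = 1/130321.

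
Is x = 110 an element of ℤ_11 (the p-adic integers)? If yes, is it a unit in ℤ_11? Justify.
x ∈ ℤ_11 but not a unit; v_11(x) = 1 > 0

ℤ_11 = {x ∈ ℚ_11 : v_11(x) ≥ 0} and ℤ_11^× = {x ∈ ℤ_11 : v_11(x) = 0}. Here v_11(110) = v_11(num) − v_11(den) = 1; compare against these criteria.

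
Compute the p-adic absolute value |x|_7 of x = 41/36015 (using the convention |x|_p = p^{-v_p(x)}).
|41/36015|_7 = 2401

Step 1 — compute v_7(x) by factoring powers of 7 out of the numerator and denominator: v_7(41/36015) = -4. Step 2 — apply |x|_p = p^{-v_p(x)} = 7^{4} = 2401.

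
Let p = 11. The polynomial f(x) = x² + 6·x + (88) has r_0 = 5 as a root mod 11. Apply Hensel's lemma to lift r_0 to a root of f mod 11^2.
r_1 = 49 (mod 121)

Hensel: r_{i+1} = r_i − f(r_i)·(f′(r_i))^{-1} mod 11^{i+2}, f′(x) = 2x + 6. Iterate:
  r_0 = 5 (mod 11)
  r_1 = 49 (mod 121)
Final: r = 49 satisfies f(r) ≡ 0 mod 11^2.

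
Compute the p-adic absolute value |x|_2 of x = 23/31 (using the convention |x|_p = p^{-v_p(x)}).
|23/31|_2 = 1

Step 1 — compute v_2(x) by factoring powers of 2 out of the numerator and denominator: v_2(23/31) = 0. Step 2 — apply |x|_p = p^{-v_p(x)} = 2^{0} = 1.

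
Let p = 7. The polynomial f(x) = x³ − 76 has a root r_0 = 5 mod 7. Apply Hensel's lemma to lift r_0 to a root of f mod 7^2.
r_1 = 5 (mod 49)

Hensel: r_{i+1} = r_i − f(r_i)/f′(r_i) mod 7^{i+2}, where f′(x) = 3x². Iterate:
  r_0 = 5 (mod 7)
  r_1 = 5 (mod 49)
Final: r = 5 with f(r) ≡ 0 mod 7^2.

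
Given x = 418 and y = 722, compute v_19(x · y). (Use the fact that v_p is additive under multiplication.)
v_19(301796) = 3

v_p(x) = 1 (factor: 418 = 19^1 · 22); v_p(y) = 2 (factor: 722 = 19^2 · 2). Additivity: v_p(xy) = v_p(x) + v_p(y) = 1 + 2 = 3. (Direct check: xy = 301796 = 19^3 · (44).)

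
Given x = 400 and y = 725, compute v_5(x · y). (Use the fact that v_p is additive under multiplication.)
v_5(290000) = 4

v_p(x) = 2 (factor: 400 = 5^2 · 16); v_p(y) = 2 (factor: 725 = 5^2 · 29). Additivity: v_p(xy) = v_p(x) + v_p(y) = 2 + 2 = 4. (Direct check: xy = 290000 = 5^4 · (464).)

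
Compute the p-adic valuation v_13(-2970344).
v_13(-2970344) = 5

v_13(n) is the largest exponent k such that 13^k divides n. Factor out: -2970344 = -13^5 · 8. (Sign doesn't affect v_p.) So v_13(-2970344) = 5.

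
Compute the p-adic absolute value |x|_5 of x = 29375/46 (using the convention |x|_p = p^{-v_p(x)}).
|29375/46|_5 = 1/625

Step 1 — compute v_5(x) by factoring powers of 5 out of the numerator and denominator: v_5(29375/46) = 4. Step 2 — apply |x|_p = p^{-v_p(x)} = 5^{-4} = 1/625.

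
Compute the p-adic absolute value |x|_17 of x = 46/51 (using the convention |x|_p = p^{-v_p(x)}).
|46/51|_17 = 17

Step 1 — compute v_17(x) by factoring powers of 17 out of the numerator and denominator: v_17(46/51) = -1. Step 2 — apply |x|_p = p^{-v_p(x)} = 17^{1} = 17.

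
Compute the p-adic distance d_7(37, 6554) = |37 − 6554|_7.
d_7(37, 6554) = 1/343

Step 1 — x − y = 37 − 6554 = -6517. Step 2 — v_7(-6517) = 3 (factor: -6517 = −(7^3 · 19); the sign does not affect v_p). Step 3 — |x − y|_7 = 7^{-3} = 1/343.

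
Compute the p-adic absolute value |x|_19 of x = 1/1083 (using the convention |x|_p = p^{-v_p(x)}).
|1/1083|_19 = 361

Step 1 — compute v_19(x) by factoring powers of 19 out of the numerator and denominator: v_19(1/1083) = -2. Step 2 — apply |x|_p = p^{-v_p(x)} = 19^{2} = 361.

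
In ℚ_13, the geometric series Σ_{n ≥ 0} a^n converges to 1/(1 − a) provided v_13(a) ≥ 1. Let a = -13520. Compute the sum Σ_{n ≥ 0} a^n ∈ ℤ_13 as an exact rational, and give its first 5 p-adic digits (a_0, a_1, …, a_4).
Σ a^n = 1/(1 − a) = 1/13521;  first 5 digits = (1, 0, 11, 6, 3)

v_13(a) = 2 ≥ 1, so the series converges in ℤ_13 to 1/(1 − a) = 1/(1 − (-13520)) = 1/13521. Expand this rational in ℤ_13: compute digits iteratively via d_i = x_i mod 13, x_{i+1} = (x_i − d_i)/13. The first 5 digits are (1, 0, 11, 6, 3).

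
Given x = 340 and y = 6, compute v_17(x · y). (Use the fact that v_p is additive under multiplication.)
v_17(2040) = 1

v_p(x) = 1 (factor: 340 = 17^1 · 20); v_p(y) = 0 (factor: 6 = 17^0 · 6). Additivity: v_p(xy) = v_p(x) + v_p(y) = 1 + 0 = 1. (Direct check: xy = 2040 = 17^1 · (120).)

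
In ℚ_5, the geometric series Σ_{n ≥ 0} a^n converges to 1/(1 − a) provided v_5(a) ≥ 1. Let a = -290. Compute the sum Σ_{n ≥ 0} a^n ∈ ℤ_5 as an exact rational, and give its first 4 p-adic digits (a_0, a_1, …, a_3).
Σ a^n = 1/(1 − a) = 1/291;  first 4 digits = (1, 2, 2, 3)

v_5(a) = 1 ≥ 1, so the series converges in ℤ_5 to 1/(1 − a) = 1/(1 − (-290)) = 1/291. Expand this rational in ℤ_5: compute digits iteratively via d_i = x_i mod 5, x_{i+1} = (x_i − d_i)/5. The first 4 digits are (1, 2, 2, 3).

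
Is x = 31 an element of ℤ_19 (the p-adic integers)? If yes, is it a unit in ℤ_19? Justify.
x ∈ ℤ_19^× (unit); v_19(x) = 0

ℤ_19 = {x ∈ ℚ_19 : v_19(x) ≥ 0} and ℤ_19^× = {x ∈ ℤ_19 : v_19(x) = 0}. Here v_19(31) = v_19(num) − v_19(den) = 0; compare against these criteria.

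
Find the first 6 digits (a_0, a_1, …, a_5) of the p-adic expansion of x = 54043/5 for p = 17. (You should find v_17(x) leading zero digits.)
(a_0, …, a_5) = (0, 0, 0, 9, 3, 10)

v_17(54043/5) = 3, so a_0 = ... = a_2 = 0. Factor out: x = 17^3 · u with u = 11/5 a unit in ℤ_17. Expand u iteratively via a_{v+i} = u_i mod 17, u_{i+1} = (u_i − a_{v+i})/17:
  u_0 = 11/5;  a_3 = 9;  u_1 = (u_0 − 9)/17 = -2/5
  u_1 = -2/5;  a_4 = 3;  u_2 = (u_1 − 3)/17 = -1/5
  u_2 = -1/5;  a_5 = 10;  u_3 = (u_2 − 10)/17 = -3/5
Digits: (0, 0, 0, 9, 3, 10).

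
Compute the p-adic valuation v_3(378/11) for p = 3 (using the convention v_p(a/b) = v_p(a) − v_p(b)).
v_3(378/11) = 3

Factor powers of 3 from the numerator and denominator of the reduced fraction: 378 = 3^3 · 14 and 11 = 3^0 · 11. Apply v_p(a/b) = v_p(a) − v_p(b): v_3(378/11) = 3 − 0 = 3.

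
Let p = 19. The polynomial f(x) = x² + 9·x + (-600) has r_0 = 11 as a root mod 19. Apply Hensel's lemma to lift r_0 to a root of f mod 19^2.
r_1 = 163 (mod 361)

Hensel: r_{i+1} = r_i − f(r_i)·(f′(r_i))^{-1} mod 19^{i+2}, f′(x) = 2x + 9. Iterate:
  r_0 = 11 (mod 19)
  r_1 = 163 (mod 361)
Final: r = 163 satisfies f(r) ≡ 0 mod 19^2.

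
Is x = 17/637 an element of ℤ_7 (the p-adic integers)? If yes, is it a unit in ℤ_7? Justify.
x ∉ ℤ_7 (v_7(x) = -2 < 0)

ℤ_7 = {x ∈ ℚ_7 : v_7(x) ≥ 0} and ℤ_7^× = {x ∈ ℤ_7 : v_7(x) = 0}. Here v_7(17/637) = v_7(num) − v_7(den) = -2; compare against these criteria.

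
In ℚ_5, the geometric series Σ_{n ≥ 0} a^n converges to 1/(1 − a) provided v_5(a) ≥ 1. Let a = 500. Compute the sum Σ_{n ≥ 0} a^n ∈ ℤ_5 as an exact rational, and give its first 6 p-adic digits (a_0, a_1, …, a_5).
Σ a^n = 1/(1 − a) = -1/499;  first 6 digits = (1, 0, 0, 4, 0, 0)

v_5(a) = 3 ≥ 1, so the series converges in ℤ_5 to 1/(1 − a) = 1/(1 − 500) = -1/499. Expand this rational in ℤ_5: compute digits iteratively via d_i = x_i mod 5, x_{i+1} = (x_i − d_i)/5. The first 6 digits are (1, 0, 0, 4, 0, 0).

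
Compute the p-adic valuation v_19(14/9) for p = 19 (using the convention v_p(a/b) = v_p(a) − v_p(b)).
v_19(14/9) = 0

Factor powers of 19 from the numerator and denominator of the reduced fraction: 14 = 19^0 · 14 and 9 = 19^0 · 9. Apply v_p(a/b) = v_p(a) − v_p(b): v_19(14/9) = 0 − 0 = 0.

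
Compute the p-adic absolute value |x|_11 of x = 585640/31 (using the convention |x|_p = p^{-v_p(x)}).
|585640/31|_11 = 1/14641

Step 1 — compute v_11(x) by factoring powers of 11 out of the numerator and denominator: v_11(585640/31) = 4. Step 2 — apply |x|_p = p^{-v_p(x)} = 11^{-4} = 1/14641.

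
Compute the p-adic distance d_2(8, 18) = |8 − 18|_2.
d_2(8, 18) = 1/2

Step 1 — x − y = 8 − 18 = -10. Step 2 — v_2(-10) = 1 (factor: -10 = −(2^1 · 5); the sign does not affect v_p). Step 3 — |x − y|_2 = 2^{-1} = 1/2.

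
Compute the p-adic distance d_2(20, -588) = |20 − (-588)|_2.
d_2(20, -588) = 1/32

Step 1 — x − y = 20 − (-588) = 608. Step 2 — v_2(608) = 5 (factor: 608 = (2^5 · 19); the sign does not affect v_p). Step 3 — |x − y|_2 = 2^{-5} = 1/32.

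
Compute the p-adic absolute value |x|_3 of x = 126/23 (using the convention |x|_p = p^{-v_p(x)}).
|126/23|_3 = 1/9

Step 1 — compute v_3(x) by factoring powers of 3 out of the numerator and denominator: v_3(126/23) = 2. Step 2 — apply |x|_p = p^{-v_p(x)} = 3^{-2} = 1/9.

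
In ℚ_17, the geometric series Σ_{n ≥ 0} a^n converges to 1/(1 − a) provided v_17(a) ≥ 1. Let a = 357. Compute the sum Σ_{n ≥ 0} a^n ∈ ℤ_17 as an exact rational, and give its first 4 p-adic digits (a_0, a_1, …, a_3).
Σ a^n = 1/(1 − a) = -1/356;  first 4 digits = (1, 4, 0, 5)

v_17(a) = 1 ≥ 1, so the series converges in ℤ_17 to 1/(1 − a) = 1/(1 − 357) = -1/356. Expand this rational in ℤ_17: compute digits iteratively via d_i = x_i mod 17, x_{i+1} = (x_i − d_i)/17. The first 4 digits are (1, 4, 0, 5).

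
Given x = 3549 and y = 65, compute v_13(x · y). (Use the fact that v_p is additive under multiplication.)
v_13(230685) = 3

v_p(x) = 2 (factor: 3549 = 13^2 · 21); v_p(y) = 1 (factor: 65 = 13^1 · 5). Additivity: v_p(xy) = v_p(x) + v_p(y) = 2 + 1 = 3. (Direct check: xy = 230685 = 13^3 · (105).)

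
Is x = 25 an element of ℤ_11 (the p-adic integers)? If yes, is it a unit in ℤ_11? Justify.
x ∈ ℤ_11^× (unit); v_11(x) = 0

ℤ_11 = {x ∈ ℚ_11 : v_11(x) ≥ 0} and ℤ_11^× = {x ∈ ℤ_11 : v_11(x) = 0}. Here v_11(25) = v_11(num) − v_11(den) = 0; compare against these criteria.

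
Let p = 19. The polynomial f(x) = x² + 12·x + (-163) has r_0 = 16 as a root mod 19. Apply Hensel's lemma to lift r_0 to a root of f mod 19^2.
r_1 = 149 (mod 361)

Hensel: r_{i+1} = r_i − f(r_i)·(f′(r_i))^{-1} mod 19^{i+2}, f′(x) = 2x + 12. Iterate:
  r_0 = 16 (mod 19)
  r_1 = 149 (mod 361)
Final: r = 149 satisfies f(r) ≡ 0 mod 19^2.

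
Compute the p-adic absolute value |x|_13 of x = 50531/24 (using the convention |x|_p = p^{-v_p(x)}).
|50531/24|_13 = 1/2197

Step 1 — compute v_13(x) by factoring powers of 13 out of the numerator and denominator: v_13(50531/24) = 3. Step 2 — apply |x|_p = p^{-v_p(x)} = 13^{-3} = 1/2197.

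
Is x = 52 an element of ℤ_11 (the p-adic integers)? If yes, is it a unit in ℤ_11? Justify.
x ∈ ℤ_11^× (unit); v_11(x) = 0

ℤ_11 = {x ∈ ℚ_11 : v_11(x) ≥ 0} and ℤ_11^× = {x ∈ ℤ_11 : v_11(x) = 0}. Here v_11(52) = v_11(num) − v_11(den) = 0; compare against these criteria.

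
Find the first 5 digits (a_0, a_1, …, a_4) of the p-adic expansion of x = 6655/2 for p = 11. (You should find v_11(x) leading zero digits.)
(a_0, …, a_4) = (0, 0, 0, 8, 5)

v_11(6655/2) = 3, so a_0 = ... = a_2 = 0. Factor out: x = 11^3 · u with u = 5/2 a unit in ℤ_11. Expand u iteratively via a_{v+i} = u_i mod 11, u_{i+1} = (u_i − a_{v+i})/11:
  u_0 = 5/2;  a_3 = 8;  u_1 = (u_0 − 8)/11 = -1/2
  u_1 = -1/2;  a_4 = 5;  u_2 = (u_1 − 5)/11 = -1/2
Digits: (0, 0, 0, 8, 5).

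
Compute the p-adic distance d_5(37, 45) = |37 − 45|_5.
d_5(37, 45) = 1

Step 1 — x − y = 37 − 45 = -8. Step 2 — v_5(-8) = 0 (factor: -8 = −(5^0 · 8); the sign does not affect v_p). Step 3 — |x − y|_5 = 5^{0} = 1.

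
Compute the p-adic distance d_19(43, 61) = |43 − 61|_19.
d_19(43, 61) = 1

Step 1 — x − y = 43 − 61 = -18. Step 2 — v_19(-18) = 0 (factor: -18 = −(19^0 · 18); the sign does not affect v_p). Step 3 — |x − y|_19 = 19^{0} = 1.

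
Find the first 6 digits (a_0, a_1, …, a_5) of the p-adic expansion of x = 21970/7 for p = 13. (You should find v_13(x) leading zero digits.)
(a_0, …, a_5) = (0, 0, 0, 7, 7, 5)

v_13(21970/7) = 3, so a_0 = ... = a_2 = 0. Factor out: x = 13^3 · u with u = 10/7 a unit in ℤ_13. Expand u iteratively via a_{v+i} = u_i mod 13, u_{i+1} = (u_i − a_{v+i})/13:
  u_0 = 10/7;  a_3 = 7;  u_1 = (u_0 − 7)/13 = -3/7
  u_1 = -3/7;  a_4 = 7;  u_2 = (u_1 − 7)/13 = -4/7
  u_2 = -4/7;  a_5 = 5;  u_3 = (u_2 − 5)/13 = -3/7
Digits: (0, 0, 0, 7, 7, 5).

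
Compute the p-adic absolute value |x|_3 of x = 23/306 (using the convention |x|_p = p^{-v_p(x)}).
|23/306|_3 = 9

Step 1 — compute v_3(x) by factoring powers of 3 out of the numerator and denominator: v_3(23/306) = -2. Step 2 — apply |x|_p = p^{-v_p(x)} = 3^{2} = 9.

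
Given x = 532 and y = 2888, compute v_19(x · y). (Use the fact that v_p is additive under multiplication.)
v_19(1536416) = 3

v_p(x) = 1 (factor: 532 = 19^1 · 28); v_p(y) = 2 (factor: 2888 = 19^2 · 8). Additivity: v_p(xy) = v_p(x) + v_p(y) = 1 + 2 = 3. (Direct check: xy = 1536416 = 19^3 · (224).)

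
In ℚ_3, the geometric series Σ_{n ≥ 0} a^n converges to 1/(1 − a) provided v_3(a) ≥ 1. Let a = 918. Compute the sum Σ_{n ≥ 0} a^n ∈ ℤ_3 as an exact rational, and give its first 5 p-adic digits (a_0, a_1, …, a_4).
Σ a^n = 1/(1 − a) = -1/917;  first 5 digits = (1, 0, 0, 1, 2)

v_3(a) = 3 ≥ 1, so the series converges in ℤ_3 to 1/(1 − a) = 1/(1 − 918) = -1/917. Expand this rational in ℤ_3: compute digits iteratively via d_i = x_i mod 3, x_{i+1} = (x_i − d_i)/3. The first 5 digits are (1, 0, 0, 1, 2).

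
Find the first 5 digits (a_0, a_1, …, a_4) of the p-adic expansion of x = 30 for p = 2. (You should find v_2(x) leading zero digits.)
(a_0, …, a_4) = (0, 1, 1, 1, 1)

v_2(30) = 1, so a_0 = ... = a_0 = 0. Factor out: x = 2^1 · u with u = 15 a unit in ℤ_2. Expand u iteratively via a_{v+i} = u_i mod 2, u_{i+1} = (u_i − a_{v+i})/2:
  u_0 = 15;  a_1 = 1;  u_1 = (u_0 − 1)/2 = 7
  u_1 = 7;  a_2 = 1;  u_2 = (u_1 − 1)/2 = 3
  u_2 = 3;  a_3 = 1;  u_3 = (u_2 − 1)/2 = 1
  u_3 = 1;  a_4 = 1;  u_4 = (u_3 − 1)/2 = 0
Digits: (0, 1, 1, 1, 1).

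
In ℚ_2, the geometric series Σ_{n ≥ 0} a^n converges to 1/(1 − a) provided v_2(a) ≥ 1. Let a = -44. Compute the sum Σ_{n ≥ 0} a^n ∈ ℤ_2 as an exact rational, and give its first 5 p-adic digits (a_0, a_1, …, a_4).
Σ a^n = 1/(1 − a) = 1/45;  first 5 digits = (1, 0, 1, 0, 0)

v_2(a) = 2 ≥ 1, so the series converges in ℤ_2 to 1/(1 − a) = 1/(1 − (-44)) = 1/45. Expand this rational in ℤ_2: compute digits iteratively via d_i = x_i mod 2, x_{i+1} = (x_i − d_i)/2. The first 5 digits are (1, 0, 1, 0, 0).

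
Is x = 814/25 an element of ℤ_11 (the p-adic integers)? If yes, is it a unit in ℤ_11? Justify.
x ∈ ℤ_11 but not a unit; v_11(x) = 1 > 0

ℤ_11 = {x ∈ ℚ_11 : v_11(x) ≥ 0} and ℤ_11^× = {x ∈ ℤ_11 : v_11(x) = 0}. Here v_11(814/25) = v_11(num) − v_11(den) = 1; compare against these criteria.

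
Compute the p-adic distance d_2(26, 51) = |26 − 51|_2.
d_2(26, 51) = 1

Step 1 — x − y = 26 − 51 = -25. Step 2 — v_2(-25) = 0 (factor: -25 = −(2^0 · 25); the sign does not affect v_p). Step 3 — |x − y|_2 = 2^{0} = 1.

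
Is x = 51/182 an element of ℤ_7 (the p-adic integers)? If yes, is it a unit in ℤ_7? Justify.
x ∉ ℤ_7 (v_7(x) = -1 < 0)

ℤ_7 = {x ∈ ℚ_7 : v_7(x) ≥ 0} and ℤ_7^× = {x ∈ ℤ_7 : v_7(x) = 0}. Here v_7(51/182) = v_7(num) − v_7(den) = -1; compare against these criteria.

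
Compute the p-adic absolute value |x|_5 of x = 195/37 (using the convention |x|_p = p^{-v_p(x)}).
|195/37|_5 = 1/5

Step 1 — compute v_5(x) by factoring powers of 5 out of the numerator and denominator: v_5(195/37) = 1. Step 2 — apply |x|_p = p^{-v_p(x)} = 5^{-1} = 1/5.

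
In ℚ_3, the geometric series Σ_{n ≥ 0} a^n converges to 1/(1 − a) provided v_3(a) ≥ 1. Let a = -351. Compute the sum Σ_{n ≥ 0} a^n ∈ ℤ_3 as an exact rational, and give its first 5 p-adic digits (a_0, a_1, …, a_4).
Σ a^n = 1/(1 − a) = 1/352;  first 5 digits = (1, 0, 0, 2, 1)

v_3(a) = 3 ≥ 1, so the series converges in ℤ_3 to 1/(1 − a) = 1/(1 − (-351)) = 1/352. Expand this rational in ℤ_3: compute digits iteratively via d_i = x_i mod 3, x_{i+1} = (x_i − d_i)/3. The first 5 digits are (1, 0, 0, 2, 1).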